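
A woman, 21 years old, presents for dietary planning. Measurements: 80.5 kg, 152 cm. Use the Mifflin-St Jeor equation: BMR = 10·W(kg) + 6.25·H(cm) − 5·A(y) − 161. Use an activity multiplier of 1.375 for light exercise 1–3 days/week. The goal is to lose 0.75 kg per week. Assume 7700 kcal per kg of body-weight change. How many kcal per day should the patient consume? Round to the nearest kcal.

Mifflin-St Jeor (female): BMR = 10(80.5) + 6.25(152) − 5(21) − 161 = 805 + 950 − 105 − 161 = 1489 kcal/day.
TEE = 1489 × 1.375 = 2047.375 kcal/day.
Required daily deficit = 0.75 × 7700 ÷ 7 = 825 kcal/day.
Target intake = 2047.375 − 825 = 1222.375 kcal/day.

1222 kcal per day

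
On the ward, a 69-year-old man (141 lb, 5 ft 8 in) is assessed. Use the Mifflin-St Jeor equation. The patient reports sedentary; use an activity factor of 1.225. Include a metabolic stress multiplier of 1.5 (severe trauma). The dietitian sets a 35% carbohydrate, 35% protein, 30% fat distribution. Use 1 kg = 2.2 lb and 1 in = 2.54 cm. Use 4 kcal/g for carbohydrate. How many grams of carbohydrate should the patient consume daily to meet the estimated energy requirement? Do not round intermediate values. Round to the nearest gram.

222 g/day

Convert to metric: weight = 141 ÷ 2.2 = 64.0909 kg; height = (5×12 + 8) × 2.54 = 68 × 2.54 = 172.72 cm.
Mifflin-St Jeor (male): BMR = 10(64.0909) + 6.25(172.72) − 5(69) + 5 = 640.9091 + 1079.5 − 345 + 5 = 1380.4091 kcal/day.
TEE = 1380.4091 × 1.225 = 1691.0011 kcal/day.
With stress factor 1.5: 1691.0011 × 1.5 = 2536.5017 kcal/day.
Carbohydrate energy = 35% × 2536.5017 = 887.7756 kcal.
Carbohydrate = 887.7756 ÷ 4 kcal/g = 221.9439 g.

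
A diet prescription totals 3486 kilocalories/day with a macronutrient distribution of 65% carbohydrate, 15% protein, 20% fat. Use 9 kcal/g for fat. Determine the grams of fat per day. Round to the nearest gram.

Fat energy = 20% × 3486 = 697.2 kcal.
At 9 kcal/g: 697.2 ÷ 9 = 77.4667 g.

77 g/day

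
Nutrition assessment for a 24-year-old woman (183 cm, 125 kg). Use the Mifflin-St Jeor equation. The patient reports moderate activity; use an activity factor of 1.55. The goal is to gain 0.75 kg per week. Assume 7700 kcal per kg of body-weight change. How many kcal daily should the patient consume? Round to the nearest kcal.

Mifflin-St Jeor (female): BMR = 10(125) + 6.25(183) − 5(24) − 161 = 1250 + 1143.75 − 120 − 161 = 2112.75 kcal/day.
TEE = 2112.75 × 1.55 = 3274.7625 kcal/day.
Required daily surplus = 0.75 × 7700 ÷ 7 = 825 kcal/day.
Target intake = 3274.7625 + 825 = 4099.7625 kcal/day.

4100 kcal daily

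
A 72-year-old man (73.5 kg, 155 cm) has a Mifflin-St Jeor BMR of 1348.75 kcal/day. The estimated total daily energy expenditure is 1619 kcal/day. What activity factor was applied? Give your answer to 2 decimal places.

Activity factor = TEE ÷ BMR = 1619 ÷ 1348.75 = 1.2.

1.20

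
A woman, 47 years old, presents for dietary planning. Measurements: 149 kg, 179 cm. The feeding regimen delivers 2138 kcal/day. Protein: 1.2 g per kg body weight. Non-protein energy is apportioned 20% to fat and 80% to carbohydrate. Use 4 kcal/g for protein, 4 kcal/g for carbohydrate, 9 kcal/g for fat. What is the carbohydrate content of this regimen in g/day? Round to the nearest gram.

Protein = 1.2 × 149 = 178.8 g → 178.8 × 4 = 715.2 kcal.
Non-protein calories = 2138 − 715.2 = 1422.8 kcal.
Fat: 20% × 1422.8 = 284.56 kcal; carbohydrate: 1138.24 kcal.
Carbohydrate: 1138.24 kcal ÷ 4 kcal/g = 284.56 g.

285 g/day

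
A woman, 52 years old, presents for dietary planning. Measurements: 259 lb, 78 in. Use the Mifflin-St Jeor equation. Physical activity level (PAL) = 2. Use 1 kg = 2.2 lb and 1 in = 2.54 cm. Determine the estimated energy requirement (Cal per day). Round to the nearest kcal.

3989 Cal per day

Convert to metric: weight = 259 ÷ 2.2 = 117.7273 kg; height = 78 × 2.54 = 198.12 cm.
Mifflin-St Jeor (female): BMR = 10(117.7273) + 6.25(198.12) − 5(52) − 161 = 1177.2727 + 1238.25 − 260 − 161 = 1994.5227 kcal/day.
TEE = BMR × activity factor = 1994.5227 × 2 = 3989.0455 kcal/day.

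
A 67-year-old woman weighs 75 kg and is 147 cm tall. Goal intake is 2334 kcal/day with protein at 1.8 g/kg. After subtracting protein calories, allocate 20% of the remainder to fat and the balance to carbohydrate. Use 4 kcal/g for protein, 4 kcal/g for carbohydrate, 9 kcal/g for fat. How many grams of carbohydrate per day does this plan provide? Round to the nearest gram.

359 g/day

Protein = 1.8 × 75 = 135 g → 135 × 4 = 540 kcal.
Non-protein calories = 2334 − 540 = 1794 kcal.
Fat: 20% × 1794 = 358.8 kcal; carbohydrate: 1435.2 kcal.
Carbohydrate: 1435.2 kcal ÷ 4 kcal/g = 358.8 g.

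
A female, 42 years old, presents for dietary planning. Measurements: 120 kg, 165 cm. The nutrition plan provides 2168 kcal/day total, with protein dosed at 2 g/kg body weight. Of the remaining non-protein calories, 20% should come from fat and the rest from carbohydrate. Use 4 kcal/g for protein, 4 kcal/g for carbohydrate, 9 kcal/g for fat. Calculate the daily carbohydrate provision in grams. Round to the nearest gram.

242 g/day

Protein = 2 × 120 = 240 g → 240 × 4 = 960 kcal.
Non-protein calories = 2168 − 960 = 1208 kcal.
Fat: 20% × 1208 = 241.6 kcal; carbohydrate: 966.4 kcal.
Carbohydrate: 966.4 kcal ÷ 4 kcal/g = 241.6 g.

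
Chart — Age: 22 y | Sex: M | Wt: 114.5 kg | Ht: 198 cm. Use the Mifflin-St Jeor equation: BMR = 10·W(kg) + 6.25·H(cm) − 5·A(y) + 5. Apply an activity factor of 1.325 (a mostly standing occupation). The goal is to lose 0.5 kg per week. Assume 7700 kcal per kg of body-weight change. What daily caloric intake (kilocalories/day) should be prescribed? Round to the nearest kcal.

Mifflin-St Jeor (male): BMR = 10(114.5) + 6.25(198) − 5(22) + 5 = 1145 + 1237.5 − 110 + 5 = 2277.5 kcal/day.
TEE = 2277.5 × 1.325 = 3017.6875 kcal/day.
Required daily deficit = 0.5 × 7700 ÷ 7 = 550 kcal/day.
Target intake = 3017.6875 − 550 = 2467.6875 kcal/day.

2468 kilocalories/day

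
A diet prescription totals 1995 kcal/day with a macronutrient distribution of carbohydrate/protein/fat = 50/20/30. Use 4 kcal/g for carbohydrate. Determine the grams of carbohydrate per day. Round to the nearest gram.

249 g/day

Carbohydrate energy = 50% × 1995 = 997.5 kcal.
At 4 kcal/g: 997.5 ÷ 4 = 249.375 g.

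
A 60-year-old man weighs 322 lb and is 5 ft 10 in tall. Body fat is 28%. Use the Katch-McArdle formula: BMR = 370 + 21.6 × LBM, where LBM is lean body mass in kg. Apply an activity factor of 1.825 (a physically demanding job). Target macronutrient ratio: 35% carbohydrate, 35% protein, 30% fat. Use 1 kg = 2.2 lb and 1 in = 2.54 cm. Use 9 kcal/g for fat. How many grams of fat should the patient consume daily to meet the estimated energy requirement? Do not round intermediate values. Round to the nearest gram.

Convert to metric: weight = 322 ÷ 2.2 = 146.3636 kg; height = (5×12 + 10) × 2.54 = 70 × 2.54 = 177.8 cm.
LBM = 146.3636 × (1 − 0.28) = 105.3818 kg. Katch-McArdle: BMR = 370 + 21.6 × 105.3818 = 2646.2473 kcal/day.
TEE = 2646.2473 × 1.825 = 4829.4013 kcal/day.
Fat energy = 30% × 4829.4013 = 1448.8204 kcal.
Fat = 1448.8204 ÷ 9 kcal/g = 160.98 g.

161 g/day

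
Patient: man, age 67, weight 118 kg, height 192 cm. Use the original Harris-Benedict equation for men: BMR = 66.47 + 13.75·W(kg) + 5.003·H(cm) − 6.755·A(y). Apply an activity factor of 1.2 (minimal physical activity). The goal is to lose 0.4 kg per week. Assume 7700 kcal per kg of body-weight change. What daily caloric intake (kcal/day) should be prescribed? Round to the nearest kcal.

Harris-Benedict: BMR = 66.47 + 13.75(118) + 5.003(192) − 6.755(67) = 2196.961 kcal/day.
TEE = 2196.961 × 1.2 = 2636.3532 kcal/day.
Required daily deficit = 0.4 × 7700 ÷ 7 = 440 kcal/day.
Target intake = 2636.3532 − 440 = 2196.3532 kcal/day.

2196 kcal/day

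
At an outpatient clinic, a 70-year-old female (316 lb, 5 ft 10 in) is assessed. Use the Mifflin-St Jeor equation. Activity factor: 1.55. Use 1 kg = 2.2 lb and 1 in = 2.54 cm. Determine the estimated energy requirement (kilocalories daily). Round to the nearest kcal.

3157 kilocalories daily

Convert to metric: weight = 316 ÷ 2.2 = 143.6364 kg; height = (5×12 + 10) × 2.54 = 70 × 2.54 = 177.8 cm.
Mifflin-St Jeor (female): BMR = 10(143.6364) + 6.25(177.8) − 5(70) − 161 = 1436.3636 + 1111.25 − 350 − 161 = 2036.6136 kcal/day.
TEE = BMR × activity factor = 2036.6136 × 1.55 = 3156.7511 kcal/day.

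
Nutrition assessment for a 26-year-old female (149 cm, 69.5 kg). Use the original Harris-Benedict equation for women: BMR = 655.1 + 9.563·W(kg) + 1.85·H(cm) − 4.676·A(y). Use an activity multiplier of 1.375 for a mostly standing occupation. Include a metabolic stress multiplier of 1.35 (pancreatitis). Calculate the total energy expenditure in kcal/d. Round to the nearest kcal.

2736 kcal/d

Harris-Benedict: BMR = 655.1 + 9.563(69.5) + 1.85(149) − 4.676(26) = 1473.8025 kcal/day.
TEE = BMR × activity factor = 1473.8025 × 1.375 = 2026.4784 kcal/day.
Apply stress factor: 2026.4784 × 1.35 = 2735.7459 kcal/day.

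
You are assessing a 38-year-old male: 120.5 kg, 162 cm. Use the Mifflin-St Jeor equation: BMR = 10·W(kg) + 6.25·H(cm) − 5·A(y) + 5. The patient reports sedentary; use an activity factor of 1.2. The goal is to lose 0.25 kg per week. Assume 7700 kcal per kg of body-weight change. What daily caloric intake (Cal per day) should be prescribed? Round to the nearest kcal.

Mifflin-St Jeor (male): BMR = 10(120.5) + 6.25(162) − 5(38) + 5 = 1205 + 1012.5 − 190 + 5 = 2032.5 kcal/day.
TEE = 2032.5 × 1.2 = 2439 kcal/day.
Required daily deficit = 0.25 × 7700 ÷ 7 = 275 kcal/day.
Target intake = 2439 − 275 = 2164 kcal/day.

2164 Cal per day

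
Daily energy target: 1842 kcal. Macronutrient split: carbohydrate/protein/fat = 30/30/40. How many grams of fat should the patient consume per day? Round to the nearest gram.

Fat energy = 40% × 1842 = 736.8 kcal.
At 9 kcal/g: 736.8 ÷ 9 = 81.8667 g.

82 g/day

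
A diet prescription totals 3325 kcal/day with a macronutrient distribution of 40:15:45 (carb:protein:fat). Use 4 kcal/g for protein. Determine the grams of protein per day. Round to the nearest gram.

Protein energy = 15% × 3325 = 498.75 kcal.
At 4 kcal/g: 498.75 ÷ 4 = 124.6875 g.

125 g/day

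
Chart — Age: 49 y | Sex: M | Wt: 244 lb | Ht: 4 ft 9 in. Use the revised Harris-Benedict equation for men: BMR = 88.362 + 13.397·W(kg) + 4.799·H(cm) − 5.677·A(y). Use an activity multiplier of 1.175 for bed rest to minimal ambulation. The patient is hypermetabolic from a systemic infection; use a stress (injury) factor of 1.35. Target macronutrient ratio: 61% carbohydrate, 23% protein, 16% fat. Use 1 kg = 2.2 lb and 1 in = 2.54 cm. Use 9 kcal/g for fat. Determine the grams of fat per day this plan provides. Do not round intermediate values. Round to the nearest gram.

56 g/day

Convert to metric: weight = 244 ÷ 2.2 = 110.9091 kg; height = (4×12 + 9) × 2.54 = 57 × 2.54 = 144.78 cm.
Harris-Benedict: BMR = 88.362 + 13.397(110.9091) + 4.799(144.78) − 5.677(49) = 1990.8373 kcal/day.
TEE = 1990.8373 × 1.175 = 2339.2338 kcal/day.
With stress factor 1.35: 2339.2338 × 1.35 = 3157.9657 kcal/day.
Fat energy = 16% × 3157.9657 = 505.2745 kcal.
Fat = 505.2745 ÷ 9 kcal/g = 56.1416 g.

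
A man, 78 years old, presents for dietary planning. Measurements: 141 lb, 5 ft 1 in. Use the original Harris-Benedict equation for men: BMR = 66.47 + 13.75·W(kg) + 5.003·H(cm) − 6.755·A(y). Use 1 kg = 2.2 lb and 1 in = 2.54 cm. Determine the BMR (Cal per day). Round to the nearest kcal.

1196 Cal per day

Convert to metric: weight = 141 ÷ 2.2 = 64.0909 kg; height = (5×12 + 1) × 2.54 = 61 × 2.54 = 154.94 cm.
Harris-Benedict: BMR = 66.47 + 13.75(64.0909) + 5.003(154.94) − 6.755(78) = 1195.9948 kcal/day.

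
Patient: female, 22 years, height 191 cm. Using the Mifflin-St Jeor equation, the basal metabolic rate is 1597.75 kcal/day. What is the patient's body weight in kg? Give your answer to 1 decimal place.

67.5 kg

1597.75 = 10·W + 6.25(191) − 5(22) − 161
10·W = 1597.75 − 922.75 = 675, so W = 67.5 kg.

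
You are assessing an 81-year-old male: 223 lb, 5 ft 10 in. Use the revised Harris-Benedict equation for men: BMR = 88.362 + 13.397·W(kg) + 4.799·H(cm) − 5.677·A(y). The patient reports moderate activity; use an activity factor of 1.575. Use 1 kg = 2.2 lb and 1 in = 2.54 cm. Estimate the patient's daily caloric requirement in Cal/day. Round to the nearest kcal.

2898 Cal/day

Convert to metric: weight = 223 ÷ 2.2 = 101.3636 kg; height = (5×12 + 10) × 2.54 = 70 × 2.54 = 177.8 cm.
Harris-Benedict: BMR = 88.362 + 13.397(101.3636) + 4.799(177.8) − 5.677(81) = 1839.7558 kcal/day.
TEE = BMR × activity factor = 1839.7558 × 1.575 = 2897.6154 kcal/day.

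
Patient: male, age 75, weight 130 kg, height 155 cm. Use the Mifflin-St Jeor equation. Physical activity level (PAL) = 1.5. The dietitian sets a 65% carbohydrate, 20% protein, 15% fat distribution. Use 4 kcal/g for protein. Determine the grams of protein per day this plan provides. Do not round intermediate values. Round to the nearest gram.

142 g/day

Mifflin-St Jeor (male): BMR = 10(130) + 6.25(155) − 5(75) + 5 = 1300 + 968.75 − 375 + 5 = 1898.75 kcal/day.
TEE = 1898.75 × 1.5 = 2848.125 kcal/day.
Protein energy = 20% × 2848.125 = 569.625 kcal.
Protein = 569.625 ÷ 4 kcal/g = 142.4063 g.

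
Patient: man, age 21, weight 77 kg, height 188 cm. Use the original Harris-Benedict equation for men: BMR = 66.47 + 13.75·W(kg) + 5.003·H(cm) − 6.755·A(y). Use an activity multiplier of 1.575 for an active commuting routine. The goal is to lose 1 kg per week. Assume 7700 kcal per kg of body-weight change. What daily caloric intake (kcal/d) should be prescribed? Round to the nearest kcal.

Harris-Benedict: BMR = 66.47 + 13.75(77) + 5.003(188) − 6.755(21) = 1923.929 kcal/day.
TEE = 1923.929 × 1.575 = 3030.1882 kcal/day.
Required daily deficit = 1 × 7700 ÷ 7 = 1100 kcal/day.
Target intake = 3030.1882 − 1100 = 1930.1882 kcal/day.

1930 kcal/d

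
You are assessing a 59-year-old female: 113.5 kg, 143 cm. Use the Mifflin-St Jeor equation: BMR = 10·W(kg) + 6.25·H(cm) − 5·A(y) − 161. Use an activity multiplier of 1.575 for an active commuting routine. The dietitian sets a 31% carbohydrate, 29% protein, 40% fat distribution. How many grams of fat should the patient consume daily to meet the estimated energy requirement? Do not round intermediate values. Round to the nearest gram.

Mifflin-St Jeor (female): BMR = 10(113.5) + 6.25(143) − 5(59) − 161 = 1135 + 893.75 − 295 − 161 = 1572.75 kcal/day.
TEE = 1572.75 × 1.575 = 2477.0813 kcal/day.
Fat energy = 40% × 2477.0813 = 990.8325 kcal.
Fat = 990.8325 ÷ 9 kcal/g = 110.0925 g.

110 g/day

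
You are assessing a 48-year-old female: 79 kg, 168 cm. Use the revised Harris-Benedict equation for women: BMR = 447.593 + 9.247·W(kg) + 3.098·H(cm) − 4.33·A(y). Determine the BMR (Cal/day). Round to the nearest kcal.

Harris-Benedict: BMR = 447.593 + 9.247(79) + 3.098(168) − 4.33(48) = 1490.73 kcal/day.

1491 Cal/day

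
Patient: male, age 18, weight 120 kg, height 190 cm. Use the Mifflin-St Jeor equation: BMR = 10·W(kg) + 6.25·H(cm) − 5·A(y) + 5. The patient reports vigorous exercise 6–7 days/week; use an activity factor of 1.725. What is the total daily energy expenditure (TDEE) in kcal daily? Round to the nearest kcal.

Mifflin-St Jeor (male): BMR = 10(120) + 6.25(190) − 5(18) + 5 = 1200 + 1187.5 − 90 + 5 = 2302.5 kcal/day.
TEE = BMR × activity factor = 2302.5 × 1.725 = 3971.8125 kcal/day.

3972 kcal daily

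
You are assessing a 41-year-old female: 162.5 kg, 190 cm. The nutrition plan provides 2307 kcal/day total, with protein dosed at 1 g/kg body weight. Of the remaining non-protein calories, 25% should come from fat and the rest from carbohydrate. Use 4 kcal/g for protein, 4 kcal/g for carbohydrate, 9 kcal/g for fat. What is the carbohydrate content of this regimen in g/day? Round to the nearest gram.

311 g/day

Protein = 1 × 162.5 = 162.5 g → 162.5 × 4 = 650 kcal.
Non-protein calories = 2307 − 650 = 1657 kcal.
Fat: 25% × 1657 = 414.25 kcal; carbohydrate: 1242.75 kcal.
Carbohydrate: 1242.75 kcal ÷ 4 kcal/g = 310.6875 g.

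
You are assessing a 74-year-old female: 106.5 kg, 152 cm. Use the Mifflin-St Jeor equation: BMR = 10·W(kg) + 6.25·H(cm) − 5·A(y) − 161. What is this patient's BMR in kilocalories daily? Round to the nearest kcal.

Mifflin-St Jeor (female): BMR = 10(106.5) + 6.25(152) − 5(74) − 161 = 1065 + 950 − 370 − 161 = 1484 kcal/day.

1484 kilocalories daily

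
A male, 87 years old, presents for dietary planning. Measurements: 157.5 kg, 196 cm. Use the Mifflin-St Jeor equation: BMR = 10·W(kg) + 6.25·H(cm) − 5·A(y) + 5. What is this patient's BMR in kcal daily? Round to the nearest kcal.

Mifflin-St Jeor (male): BMR = 10(157.5) + 6.25(196) − 5(87) + 5 = 1575 + 1225 − 435 + 5 = 2370 kcal/day.

2370 kcal daily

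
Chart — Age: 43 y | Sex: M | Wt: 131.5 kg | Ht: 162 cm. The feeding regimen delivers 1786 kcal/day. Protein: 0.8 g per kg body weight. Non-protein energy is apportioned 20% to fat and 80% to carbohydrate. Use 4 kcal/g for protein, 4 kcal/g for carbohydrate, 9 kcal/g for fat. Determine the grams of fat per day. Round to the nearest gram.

30 g/day

Protein = 0.8 × 131.5 = 105.2 g → 105.2 × 4 = 420.8 kcal.
Non-protein calories = 1786 − 420.8 = 1365.2 kcal.
Fat: 20% × 1365.2 = 273.04 kcal; carbohydrate: 1092.16 kcal.
Fat: 273.04 kcal ÷ 9 kcal/g = 30.3378 g.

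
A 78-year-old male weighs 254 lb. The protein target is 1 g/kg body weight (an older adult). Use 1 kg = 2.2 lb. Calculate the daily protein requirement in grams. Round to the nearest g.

Weight in kg = 254 ÷ 2.2 = 115.4545 kg.
Protein = 1 g/kg × 115.4545 kg = 115.4545 g/day.

115 g/day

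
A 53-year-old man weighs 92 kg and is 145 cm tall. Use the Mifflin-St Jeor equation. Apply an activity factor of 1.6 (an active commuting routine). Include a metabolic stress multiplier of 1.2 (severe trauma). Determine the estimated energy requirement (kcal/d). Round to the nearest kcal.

3007 kcal/d

Mifflin-St Jeor (male): BMR = 10(92) + 6.25(145) − 5(53) + 5 = 920 + 906.25 − 265 + 5 = 1566.25 kcal/day.
TEE = BMR × activity factor = 1566.25 × 1.6 = 2506 kcal/day.
Apply stress factor: 2506 × 1.2 = 3007.2 kcal/day.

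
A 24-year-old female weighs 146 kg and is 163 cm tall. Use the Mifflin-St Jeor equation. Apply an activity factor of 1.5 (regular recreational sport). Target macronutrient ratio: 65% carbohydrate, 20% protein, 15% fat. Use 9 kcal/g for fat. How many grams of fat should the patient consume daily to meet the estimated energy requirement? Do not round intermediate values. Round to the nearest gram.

55 g/day

Mifflin-St Jeor (female): BMR = 10(146) + 6.25(163) − 5(24) − 161 = 1460 + 1018.75 − 120 − 161 = 2197.75 kcal/day.
TEE = 2197.75 × 1.5 = 3296.625 kcal/day.
Fat energy = 15% × 3296.625 = 494.4938 kcal.
Fat = 494.4938 ÷ 9 kcal/g = 54.9438 g.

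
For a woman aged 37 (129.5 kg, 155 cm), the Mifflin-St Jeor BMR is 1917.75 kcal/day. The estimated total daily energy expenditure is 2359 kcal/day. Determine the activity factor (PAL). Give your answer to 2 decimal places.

Activity factor = TEE ÷ BMR = 2359 ÷ 1917.75 = 1.23.

1.23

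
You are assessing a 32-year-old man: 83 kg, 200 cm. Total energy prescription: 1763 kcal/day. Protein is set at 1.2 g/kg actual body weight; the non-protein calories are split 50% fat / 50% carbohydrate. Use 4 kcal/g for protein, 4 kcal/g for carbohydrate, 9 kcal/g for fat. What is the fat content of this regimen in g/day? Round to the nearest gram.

76 g/day

Protein = 1.2 × 83 = 99.6 g → 99.6 × 4 = 398.4 kcal.
Non-protein calories = 1763 − 398.4 = 1364.6 kcal.
Fat: 50% × 1364.6 = 682.3 kcal; carbohydrate: 682.3 kcal.
Fat: 682.3 kcal ÷ 9 kcal/g = 75.8111 g.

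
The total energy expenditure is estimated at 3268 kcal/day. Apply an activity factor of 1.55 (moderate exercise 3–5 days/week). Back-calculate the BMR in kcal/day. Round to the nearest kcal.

2108 kcal/day

BMR = TEE ÷ activity factor = 3268 ÷ 1.55 = 2108.3871 kcal/day.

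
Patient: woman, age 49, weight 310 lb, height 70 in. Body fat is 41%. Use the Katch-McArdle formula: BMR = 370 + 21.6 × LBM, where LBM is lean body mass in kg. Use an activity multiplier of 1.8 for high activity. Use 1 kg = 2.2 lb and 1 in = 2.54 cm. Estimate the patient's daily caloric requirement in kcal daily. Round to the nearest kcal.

3898 kcal daily

Convert to metric: weight = 310 ÷ 2.2 = 140.9091 kg; height = 70 × 2.54 = 177.8 cm.
LBM = 140.9091 × (1 − 0.41) = 83.1364 kg. Katch-McArdle: BMR = 370 + 21.6 × 83.1364 = 2165.7455 kcal/day.
TEE = BMR × activity factor = 2165.7455 × 1.8 = 3898.3418 kcal/day.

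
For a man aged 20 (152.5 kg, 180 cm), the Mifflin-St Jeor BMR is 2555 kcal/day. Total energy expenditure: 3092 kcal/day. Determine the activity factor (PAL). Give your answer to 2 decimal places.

1.21

Activity factor = TEE ÷ BMR = 3092 ÷ 2555 = 1.21.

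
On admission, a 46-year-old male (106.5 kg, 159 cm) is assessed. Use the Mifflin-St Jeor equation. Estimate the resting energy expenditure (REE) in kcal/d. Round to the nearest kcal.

Mifflin-St Jeor (male): BMR = 10(106.5) + 6.25(159) − 5(46) + 5 = 1065 + 993.75 − 230 + 5 = 1833.75 kcal/day.

1834 kcal/d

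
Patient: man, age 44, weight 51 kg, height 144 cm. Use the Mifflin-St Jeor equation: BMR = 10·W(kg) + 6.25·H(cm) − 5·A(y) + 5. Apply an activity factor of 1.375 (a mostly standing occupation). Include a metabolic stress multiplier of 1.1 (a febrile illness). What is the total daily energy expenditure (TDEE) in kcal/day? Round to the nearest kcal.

1807 kcal/day

Mifflin-St Jeor (male): BMR = 10(51) + 6.25(144) − 5(44) + 5 = 510 + 900 − 220 + 5 = 1195 kcal/day.
TEE = BMR × activity factor = 1195 × 1.375 = 1643.125 kcal/day.
Apply stress factor: 1643.125 × 1.1 = 1807.4375 kcal/day.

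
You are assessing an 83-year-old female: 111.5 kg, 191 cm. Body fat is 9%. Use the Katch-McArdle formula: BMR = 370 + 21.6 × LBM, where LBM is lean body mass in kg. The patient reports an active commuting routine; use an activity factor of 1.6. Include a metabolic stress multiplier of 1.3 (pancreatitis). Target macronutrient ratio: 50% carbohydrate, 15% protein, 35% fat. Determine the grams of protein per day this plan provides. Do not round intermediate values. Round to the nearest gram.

200 g/day

LBM = 111.5 × (1 − 0.09) = 101.465 kg. Katch-McArdle: BMR = 370 + 21.6 × 101.465 = 2561.644 kcal/day.
TEE = 2561.644 × 1.6 = 4098.6304 kcal/day.
With stress factor 1.3: 4098.6304 × 1.3 = 5328.2195 kcal/day.
Protein energy = 15% × 5328.2195 = 799.2329 kcal.
Protein = 799.2329 ÷ 4 kcal/g = 199.8082 g.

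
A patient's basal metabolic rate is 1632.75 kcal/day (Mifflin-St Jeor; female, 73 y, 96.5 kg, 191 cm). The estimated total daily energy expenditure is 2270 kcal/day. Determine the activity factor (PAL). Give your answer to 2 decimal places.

Activity factor = TEE ÷ BMR = 2270 ÷ 1632.75 = 1.39.

1.39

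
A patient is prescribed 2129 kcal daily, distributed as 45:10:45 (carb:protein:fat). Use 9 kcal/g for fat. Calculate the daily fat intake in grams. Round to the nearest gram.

106 g/day

Fat energy = 45% × 2129 = 958.05 kcal.
At 9 kcal/g: 958.05 ÷ 9 = 106.45 g.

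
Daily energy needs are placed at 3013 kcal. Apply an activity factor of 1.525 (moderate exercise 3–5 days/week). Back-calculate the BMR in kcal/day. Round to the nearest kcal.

BMR = TEE ÷ activity factor = 3013 ÷ 1.525 = 1975.7377 kcal/day.

1976 kcal/day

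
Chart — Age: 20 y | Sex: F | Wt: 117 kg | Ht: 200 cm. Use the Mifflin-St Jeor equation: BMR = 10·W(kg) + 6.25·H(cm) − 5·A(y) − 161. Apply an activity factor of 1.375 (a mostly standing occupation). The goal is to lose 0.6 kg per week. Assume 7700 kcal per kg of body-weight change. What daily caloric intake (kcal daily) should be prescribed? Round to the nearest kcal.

2309 kcal daily

Mifflin-St Jeor (female): BMR = 10(117) + 6.25(200) − 5(20) − 161 = 1170 + 1250 − 100 − 161 = 2159 kcal/day.
TEE = 2159 × 1.375 = 2968.625 kcal/day.
Required daily deficit = 0.6 × 7700 ÷ 7 = 660 kcal/day.
Target intake = 2968.625 − 660 = 2308.625 kcal/day.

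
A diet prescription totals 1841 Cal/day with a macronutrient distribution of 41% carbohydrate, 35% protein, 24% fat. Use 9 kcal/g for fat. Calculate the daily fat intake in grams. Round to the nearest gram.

49 g/day

Fat energy = 24% × 1841 = 441.84 kcal.
At 9 kcal/g: 441.84 ÷ 9 = 49.0933 g.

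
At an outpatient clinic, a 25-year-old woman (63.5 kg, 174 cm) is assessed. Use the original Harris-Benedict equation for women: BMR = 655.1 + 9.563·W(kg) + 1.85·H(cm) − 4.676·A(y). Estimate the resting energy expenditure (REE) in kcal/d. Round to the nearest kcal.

Harris-Benedict: BMR = 655.1 + 9.563(63.5) + 1.85(174) − 4.676(25) = 1467.3505 kcal/day.

1467 kcal/d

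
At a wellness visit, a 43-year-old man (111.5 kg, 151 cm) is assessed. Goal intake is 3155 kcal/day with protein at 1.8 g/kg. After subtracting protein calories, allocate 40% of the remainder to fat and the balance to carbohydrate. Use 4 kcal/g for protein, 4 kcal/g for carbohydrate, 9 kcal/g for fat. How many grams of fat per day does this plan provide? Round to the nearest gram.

105 g/day

Protein = 1.8 × 111.5 = 200.7 g → 200.7 × 4 = 802.8 kcal.
Non-protein calories = 3155 − 802.8 = 2352.2 kcal.
Fat: 40% × 2352.2 = 940.88 kcal; carbohydrate: 1411.32 kcal.
Fat: 940.88 kcal ÷ 9 kcal/g = 104.5422 g.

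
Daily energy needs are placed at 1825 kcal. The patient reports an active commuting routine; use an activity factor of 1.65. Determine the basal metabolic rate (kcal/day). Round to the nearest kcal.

1106 kcal/day

BMR = TEE ÷ activity factor = 1825 ÷ 1.65 = 1106.0606 kcal/day.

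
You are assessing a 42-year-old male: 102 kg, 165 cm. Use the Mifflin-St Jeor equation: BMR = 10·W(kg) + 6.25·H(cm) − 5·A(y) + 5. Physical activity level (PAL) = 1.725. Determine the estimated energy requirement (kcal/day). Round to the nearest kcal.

Mifflin-St Jeor (male): BMR = 10(102) + 6.25(165) − 5(42) + 5 = 1020 + 1031.25 − 210 + 5 = 1846.25 kcal/day.
TEE = BMR × activity factor = 1846.25 × 1.725 = 3184.7813 kcal/day.

3185 kcal/day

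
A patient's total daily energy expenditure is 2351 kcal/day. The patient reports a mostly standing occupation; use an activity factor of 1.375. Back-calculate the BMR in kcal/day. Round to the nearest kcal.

1710 kcal/day

BMR = TEE ÷ activity factor = 2351 ÷ 1.375 = 1709.8182 kcal/day.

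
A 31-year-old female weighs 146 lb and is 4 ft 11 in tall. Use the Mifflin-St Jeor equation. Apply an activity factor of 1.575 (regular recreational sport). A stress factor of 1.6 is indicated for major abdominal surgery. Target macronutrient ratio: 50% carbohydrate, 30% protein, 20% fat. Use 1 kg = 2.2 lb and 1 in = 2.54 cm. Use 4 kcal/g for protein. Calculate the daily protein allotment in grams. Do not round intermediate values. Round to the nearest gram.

Convert to metric: weight = 146 ÷ 2.2 = 66.3636 kg; height = (4×12 + 11) × 2.54 = 59 × 2.54 = 149.86 cm.
Mifflin-St Jeor (female): BMR = 10(66.3636) + 6.25(149.86) − 5(31) − 161 = 663.6364 + 936.625 − 155 − 161 = 1284.2614 kcal/day.
TEE = 1284.2614 × 1.575 = 2022.7116 kcal/day.
With stress factor 1.6: 2022.7116 × 1.6 = 3236.3386 kcal/day.
Protein energy = 30% × 3236.3386 = 970.9016 kcal.
Protein = 970.9016 ÷ 4 kcal/g = 242.7254 g.

243 g/day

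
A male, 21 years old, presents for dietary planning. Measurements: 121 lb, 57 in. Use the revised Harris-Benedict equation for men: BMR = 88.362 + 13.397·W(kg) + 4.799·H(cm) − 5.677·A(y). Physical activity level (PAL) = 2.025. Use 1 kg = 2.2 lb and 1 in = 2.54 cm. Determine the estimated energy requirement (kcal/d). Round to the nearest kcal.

Convert to metric: weight = 121 ÷ 2.2 = 55 kg; height = 57 × 2.54 = 144.78 cm.
Harris-Benedict: BMR = 88.362 + 13.397(55) + 4.799(144.78) − 5.677(21) = 1400.7792 kcal/day.
TEE = BMR × activity factor = 1400.7792 × 2.025 = 2836.5779 kcal/day.

2837 kcal/d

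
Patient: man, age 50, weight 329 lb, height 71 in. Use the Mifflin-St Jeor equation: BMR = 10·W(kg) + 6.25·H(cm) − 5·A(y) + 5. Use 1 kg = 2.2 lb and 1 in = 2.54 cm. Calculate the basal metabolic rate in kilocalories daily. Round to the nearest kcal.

Convert to metric: weight = 329 ÷ 2.2 = 149.5455 kg; height = 71 × 2.54 = 180.34 cm.
Mifflin-St Jeor (male): BMR = 10(149.5455) + 6.25(180.34) − 5(50) + 5 = 1495.4545 + 1127.125 − 250 + 5 = 2377.5795 kcal/day.

2378 kilocalories daily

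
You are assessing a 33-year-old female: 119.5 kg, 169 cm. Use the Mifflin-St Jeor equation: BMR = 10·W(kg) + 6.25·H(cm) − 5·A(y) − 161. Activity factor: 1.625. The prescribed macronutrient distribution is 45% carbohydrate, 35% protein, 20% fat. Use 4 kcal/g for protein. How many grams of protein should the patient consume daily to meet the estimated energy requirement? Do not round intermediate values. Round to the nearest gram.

274 g/day

Mifflin-St Jeor (female): BMR = 10(119.5) + 6.25(169) − 5(33) − 161 = 1195 + 1056.25 − 165 − 161 = 1925.25 kcal/day.
TEE = 1925.25 × 1.625 = 3128.5313 kcal/day.
Protein energy = 35% × 3128.5313 = 1094.9859 kcal.
Protein = 1094.9859 ÷ 4 kcal/g = 273.7465 g.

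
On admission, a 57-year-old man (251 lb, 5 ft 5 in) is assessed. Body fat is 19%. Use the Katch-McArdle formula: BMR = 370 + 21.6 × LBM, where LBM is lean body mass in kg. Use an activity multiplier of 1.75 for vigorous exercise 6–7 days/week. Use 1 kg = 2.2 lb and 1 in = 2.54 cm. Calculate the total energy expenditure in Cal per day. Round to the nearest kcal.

4141 Cal per day

Convert to metric: weight = 251 ÷ 2.2 = 114.0909 kg; height = (5×12 + 5) × 2.54 = 65 × 2.54 = 165.1 cm.
LBM = 114.0909 × (1 − 0.19) = 92.4136 kg. Katch-McArdle: BMR = 370 + 21.6 × 92.4136 = 2366.1345 kcal/day.
TEE = BMR × activity factor = 2366.1345 × 1.75 = 4140.7355 kcal/day.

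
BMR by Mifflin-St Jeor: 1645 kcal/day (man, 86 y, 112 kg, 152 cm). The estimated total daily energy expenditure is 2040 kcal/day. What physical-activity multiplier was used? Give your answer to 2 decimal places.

Activity factor = TEE ÷ BMR = 2040 ÷ 1645 = 1.24.

1.24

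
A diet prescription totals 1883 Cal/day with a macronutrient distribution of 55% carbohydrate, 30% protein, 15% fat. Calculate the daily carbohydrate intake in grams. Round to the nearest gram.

259 g/day

Carbohydrate energy = 55% × 1883 = 1035.65 kcal.
At 4 kcal/g: 1035.65 ÷ 4 = 258.9125 g.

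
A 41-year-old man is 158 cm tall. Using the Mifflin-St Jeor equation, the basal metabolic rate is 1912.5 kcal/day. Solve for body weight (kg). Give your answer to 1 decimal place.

1912.5 = 10·W + 6.25(158) − 5(41) + 5
10·W = 1912.5 − 787.5 = 1125, so W = 112.5 kg.

112.5 kg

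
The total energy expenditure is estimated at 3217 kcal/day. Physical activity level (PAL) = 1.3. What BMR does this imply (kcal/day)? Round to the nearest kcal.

BMR = TEE ÷ activity factor = 3217 ÷ 1.3 = 2474.6154 kcal/day.

2475 kcal/day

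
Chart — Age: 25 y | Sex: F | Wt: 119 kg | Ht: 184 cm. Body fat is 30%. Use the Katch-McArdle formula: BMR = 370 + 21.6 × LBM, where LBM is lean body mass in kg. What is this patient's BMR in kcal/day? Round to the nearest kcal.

LBM = 119 × (1 − 0.3) = 83.3 kg. Katch-McArdle: BMR = 370 + 21.6 × 83.3 = 2169.28 kcal/day.

2169 kcal/day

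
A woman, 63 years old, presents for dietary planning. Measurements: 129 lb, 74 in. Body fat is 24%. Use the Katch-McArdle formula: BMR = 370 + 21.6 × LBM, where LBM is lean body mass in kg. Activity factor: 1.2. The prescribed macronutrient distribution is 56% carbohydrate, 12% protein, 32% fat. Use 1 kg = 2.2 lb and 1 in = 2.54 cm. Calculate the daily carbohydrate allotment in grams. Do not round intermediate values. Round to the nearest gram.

Convert to metric: weight = 129 ÷ 2.2 = 58.6364 kg; height = 74 × 2.54 = 187.96 cm.
LBM = 58.6364 × (1 − 0.24) = 44.5636 kg. Katch-McArdle: BMR = 370 + 21.6 × 44.5636 = 1332.5745 kcal/day.
TEE = 1332.5745 × 1.2 = 1599.0895 kcal/day.
Carbohydrate energy = 56% × 1599.0895 = 895.4901 kcal.
Carbohydrate = 895.4901 ÷ 4 kcal/g = 223.8725 g.

224 g/day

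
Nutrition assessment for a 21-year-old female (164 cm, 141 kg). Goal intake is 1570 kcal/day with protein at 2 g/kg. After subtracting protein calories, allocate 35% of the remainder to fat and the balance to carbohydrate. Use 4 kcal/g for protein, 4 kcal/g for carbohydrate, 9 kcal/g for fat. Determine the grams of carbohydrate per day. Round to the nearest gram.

72 g/day

Protein = 2 × 141 = 282 g → 282 × 4 = 1128 kcal.
Non-protein calories = 1570 − 1128 = 442 kcal.
Fat: 35% × 442 = 154.7 kcal; carbohydrate: 287.3 kcal.
Carbohydrate: 287.3 kcal ÷ 4 kcal/g = 71.825 g.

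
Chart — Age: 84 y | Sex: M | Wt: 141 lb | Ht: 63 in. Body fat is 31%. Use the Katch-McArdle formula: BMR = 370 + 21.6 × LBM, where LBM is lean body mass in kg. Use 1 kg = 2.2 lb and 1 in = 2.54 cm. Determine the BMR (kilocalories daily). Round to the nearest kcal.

1325 kilocalories daily

Convert to metric: weight = 141 ÷ 2.2 = 64.0909 kg; height = 63 × 2.54 = 160.02 cm.
LBM = 64.0909 × (1 − 0.31) = 44.2227 kg. Katch-McArdle: BMR = 370 + 21.6 × 44.2227 = 1325.2109 kcal/day.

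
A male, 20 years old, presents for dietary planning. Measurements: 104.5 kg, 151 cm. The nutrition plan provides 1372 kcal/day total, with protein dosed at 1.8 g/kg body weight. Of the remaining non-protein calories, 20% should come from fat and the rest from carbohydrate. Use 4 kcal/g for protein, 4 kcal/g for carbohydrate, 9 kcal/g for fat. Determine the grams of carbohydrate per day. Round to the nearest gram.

Protein = 1.8 × 104.5 = 188.1 g → 188.1 × 4 = 752.4 kcal.
Non-protein calories = 1372 − 752.4 = 619.6 kcal.
Fat: 20% × 619.6 = 123.92 kcal; carbohydrate: 495.68 kcal.
Carbohydrate: 495.68 kcal ÷ 4 kcal/g = 123.92 g.

124 g/day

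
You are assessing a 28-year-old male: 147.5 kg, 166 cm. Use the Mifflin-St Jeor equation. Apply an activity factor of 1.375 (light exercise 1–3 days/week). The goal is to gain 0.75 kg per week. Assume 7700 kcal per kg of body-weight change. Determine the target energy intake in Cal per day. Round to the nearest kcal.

4094 Cal per day

Mifflin-St Jeor (male): BMR = 10(147.5) + 6.25(166) − 5(28) + 5 = 1475 + 1037.5 − 140 + 5 = 2377.5 kcal/day.
TEE = 2377.5 × 1.375 = 3269.0625 kcal/day.
Required daily surplus = 0.75 × 7700 ÷ 7 = 825 kcal/day.
Target intake = 3269.0625 + 825 = 4094.0625 kcal/day.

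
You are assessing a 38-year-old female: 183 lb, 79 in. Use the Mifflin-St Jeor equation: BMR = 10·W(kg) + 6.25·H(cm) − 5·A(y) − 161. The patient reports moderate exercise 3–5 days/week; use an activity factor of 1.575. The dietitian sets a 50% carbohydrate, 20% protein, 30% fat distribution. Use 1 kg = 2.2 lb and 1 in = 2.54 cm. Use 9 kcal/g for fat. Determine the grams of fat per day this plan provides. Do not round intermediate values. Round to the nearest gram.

91 g/day

Convert to metric: weight = 183 ÷ 2.2 = 83.1818 kg; height = 79 × 2.54 = 200.66 cm.
Mifflin-St Jeor (female): BMR = 10(83.1818) + 6.25(200.66) − 5(38) − 161 = 831.8182 + 1254.125 − 190 − 161 = 1734.9432 kcal/day.
TEE = 1734.9432 × 1.575 = 2732.5355 kcal/day.
Fat energy = 30% × 2732.5355 = 819.7607 kcal.
Fat = 819.7607 ÷ 9 kcal/g = 91.0845 g.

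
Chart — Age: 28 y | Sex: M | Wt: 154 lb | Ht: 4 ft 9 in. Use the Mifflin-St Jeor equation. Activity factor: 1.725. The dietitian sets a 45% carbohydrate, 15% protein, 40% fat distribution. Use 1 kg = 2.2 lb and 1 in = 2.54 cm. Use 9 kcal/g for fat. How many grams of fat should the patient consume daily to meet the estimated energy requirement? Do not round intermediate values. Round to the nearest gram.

113 g/day

Convert to metric: weight = 154 ÷ 2.2 = 70 kg; height = (4×12 + 9) × 2.54 = 57 × 2.54 = 144.78 cm.
Mifflin-St Jeor (male): BMR = 10(70) + 6.25(144.78) − 5(28) + 5 = 700 + 904.875 − 140 + 5 = 1469.875 kcal/day.
TEE = 1469.875 × 1.725 = 2535.5344 kcal/day.
Fat energy = 40% × 2535.5344 = 1014.2138 kcal.
Fat = 1014.2138 ÷ 9 kcal/g = 112.6904 g.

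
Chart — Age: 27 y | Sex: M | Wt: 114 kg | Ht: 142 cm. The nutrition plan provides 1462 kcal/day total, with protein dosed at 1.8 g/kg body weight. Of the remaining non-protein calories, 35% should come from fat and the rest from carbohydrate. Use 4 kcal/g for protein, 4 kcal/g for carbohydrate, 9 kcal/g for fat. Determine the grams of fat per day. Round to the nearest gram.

Protein = 1.8 × 114 = 205.2 g → 205.2 × 4 = 820.8 kcal.
Non-protein calories = 1462 − 820.8 = 641.2 kcal.
Fat: 35% × 641.2 = 224.42 kcal; carbohydrate: 416.78 kcal.
Fat: 224.42 kcal ÷ 9 kcal/g = 24.9356 g.

25 g/day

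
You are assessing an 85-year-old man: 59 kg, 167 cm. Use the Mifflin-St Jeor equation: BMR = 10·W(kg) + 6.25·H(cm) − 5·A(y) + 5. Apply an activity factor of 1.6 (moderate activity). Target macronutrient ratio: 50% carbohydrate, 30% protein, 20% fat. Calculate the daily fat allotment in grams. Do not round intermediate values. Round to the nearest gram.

43 g/day

Mifflin-St Jeor (male): BMR = 10(59) + 6.25(167) − 5(85) + 5 = 590 + 1043.75 − 425 + 5 = 1213.75 kcal/day.
TEE = 1213.75 × 1.6 = 1942 kcal/day.
Fat energy = 20% × 1942 = 388.4 kcal.
Fat = 388.4 ÷ 9 kcal/g = 43.1556 g.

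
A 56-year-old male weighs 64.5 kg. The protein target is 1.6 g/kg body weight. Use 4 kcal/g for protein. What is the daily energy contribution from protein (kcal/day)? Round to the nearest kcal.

413 kcal/day

Protein = 1.6 g/kg × 64.5 kg = 103.2 g/day.
Protein energy = 103.2 g × 4 kcal/g = 412.8 kcal/day.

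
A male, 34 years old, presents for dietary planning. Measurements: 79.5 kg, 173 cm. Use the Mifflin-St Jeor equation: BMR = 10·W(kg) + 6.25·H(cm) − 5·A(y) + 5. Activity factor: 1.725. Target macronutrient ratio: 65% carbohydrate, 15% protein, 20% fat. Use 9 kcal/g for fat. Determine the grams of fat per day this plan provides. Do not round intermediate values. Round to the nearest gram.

Mifflin-St Jeor (male): BMR = 10(79.5) + 6.25(173) − 5(34) + 5 = 795 + 1081.25 − 170 + 5 = 1711.25 kcal/day.
TEE = 1711.25 × 1.725 = 2951.9063 kcal/day.
Fat energy = 20% × 2951.9063 = 590.3813 kcal.
Fat = 590.3813 ÷ 9 kcal/g = 65.5979 g.

66 g/day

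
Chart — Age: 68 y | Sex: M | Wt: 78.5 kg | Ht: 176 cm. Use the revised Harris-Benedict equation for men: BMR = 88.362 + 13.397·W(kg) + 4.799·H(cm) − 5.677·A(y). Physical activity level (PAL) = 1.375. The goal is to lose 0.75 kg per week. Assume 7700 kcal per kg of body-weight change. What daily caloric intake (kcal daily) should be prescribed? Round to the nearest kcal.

Harris-Benedict: BMR = 88.362 + 13.397(78.5) + 4.799(176) − 5.677(68) = 1598.6145 kcal/day.
TEE = 1598.6145 × 1.375 = 2198.0949 kcal/day.
Required daily deficit = 0.75 × 7700 ÷ 7 = 825 kcal/day.
Target intake = 2198.0949 − 825 = 1373.0949 kcal/day.

1373 kcal daily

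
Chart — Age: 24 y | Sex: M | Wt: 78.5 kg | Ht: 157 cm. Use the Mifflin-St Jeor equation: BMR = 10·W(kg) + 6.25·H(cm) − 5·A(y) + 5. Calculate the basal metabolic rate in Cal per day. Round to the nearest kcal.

Mifflin-St Jeor (male): BMR = 10(78.5) + 6.25(157) − 5(24) + 5 = 785 + 981.25 − 120 + 5 = 1651.25 kcal/day.

1651 Cal per day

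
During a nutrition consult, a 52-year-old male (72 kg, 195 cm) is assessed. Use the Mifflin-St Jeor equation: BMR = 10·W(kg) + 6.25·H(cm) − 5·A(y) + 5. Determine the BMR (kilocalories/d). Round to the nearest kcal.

Mifflin-St Jeor (male): BMR = 10(72) + 6.25(195) − 5(52) + 5 = 720 + 1218.75 − 260 + 5 = 1683.75 kcal/day.

1684 kilocalories/d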